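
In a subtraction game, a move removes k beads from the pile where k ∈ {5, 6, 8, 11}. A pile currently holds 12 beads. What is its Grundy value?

2

Grundy values for subtraction set {5, 6, 8, 11}:
g(0) = mex{} = 0
g(1) = mex{} = 0
g(2) = mex{} = 0
g(3) = mex{} = 0
g(4) = mex{} = 0
g(5) = mex{0} = 1
g(6) = mex{0} = 1
g(7) = mex{0} = 1
g(8) = mex{0} = 1
g(9) = mex{0} = 1
g(10) = mex{0,1} = 2
g(11) = mex{0,1} = 2
g(12) = mex{0,1} = 2
So g(12) = 2.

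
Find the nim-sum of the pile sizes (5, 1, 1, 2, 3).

Write each in binary and XOR column by column:
  101  (5)
  001  (1)
  001  (1)
  010  (2)
  011  (3)
  ---
  100  (4)

4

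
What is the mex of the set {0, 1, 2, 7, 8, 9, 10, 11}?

The values 0, 1, 2 are all present; 3 is the first non-negative integer missing from the set.

3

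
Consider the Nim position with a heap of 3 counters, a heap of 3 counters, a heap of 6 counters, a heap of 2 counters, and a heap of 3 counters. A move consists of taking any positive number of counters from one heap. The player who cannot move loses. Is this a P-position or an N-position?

N-position

Nim-sum: 3 XOR 3 XOR 6 XOR 2 XOR 3 = 7.
The nim-sum is 7 ≠ 0, so this is an N-position: the player to move can win.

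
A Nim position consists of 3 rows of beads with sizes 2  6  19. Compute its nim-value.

23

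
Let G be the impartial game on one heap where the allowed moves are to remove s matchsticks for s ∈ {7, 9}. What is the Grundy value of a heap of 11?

1

Build the Grundy sequence with g(k) = mex{g(k−s) : s ∈ {7, 9}, s ≤ k}:
k:     0  1  2  3  4  5  6  7  8  9 10 11
g(k):  0  0  0  0  0  0  0  1  1  1  1  1
So g(11) = 1.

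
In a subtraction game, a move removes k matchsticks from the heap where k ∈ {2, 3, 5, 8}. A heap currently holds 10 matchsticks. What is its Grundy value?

Compute g(0), g(1), … for moves {2, 3, 5, 8}:
k:     0  1  2  3  4  5  6  7  8  9 10
g(k):  0  0  1  1  2  2  3  0  4  1  3
So g(10) = 3.

3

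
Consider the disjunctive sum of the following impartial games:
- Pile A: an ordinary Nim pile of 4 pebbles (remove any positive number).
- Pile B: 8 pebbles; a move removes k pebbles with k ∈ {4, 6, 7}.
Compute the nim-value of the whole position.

6

Pile A is a plain Nim pile of size 4, so its Grundy value is 4.
Grundy values for pile B (subtraction set {4, 6, 7}):
g(0) = mex{} = 0
g(1) = mex{} = 0
g(2) = mex{} = 0
g(3) = mex{} = 0
g(4) = mex{0} = 1
g(5) = mex{0} = 1
g(6) = mex{0} = 1
g(7) = mex{0} = 1
g(8) = mex{0,1} = 2
So g(8) = 2.
By the Sprague-Grundy theorem, the Grundy value of a sum of independent games is the XOR of the component values.
Combined value = 4 ⊕ 2 = 6.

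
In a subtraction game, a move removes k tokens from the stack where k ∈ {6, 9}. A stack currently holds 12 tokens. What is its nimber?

2

Grundy values for subtraction set {6, 9}:
g(0) = mex{} = 0
g(1) = mex{} = 0
g(2) = mex{} = 0
g(3) = mex{} = 0
g(4) = mex{} = 0
g(5) = mex{} = 0
g(6) = mex{0} = 1
g(7) = mex{0} = 1
g(8) = mex{0} = 1
g(9) = mex{0} = 1
g(10) = mex{0} = 1
g(11) = mex{0} = 1
g(12) = mex{0,1} = 2
So g(12) = 2.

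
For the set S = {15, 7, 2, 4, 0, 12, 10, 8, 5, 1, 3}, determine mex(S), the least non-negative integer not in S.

6

The values 0, 1, 2, 3, 4, 5 are all present; 6 is the first non-negative integer missing from the set.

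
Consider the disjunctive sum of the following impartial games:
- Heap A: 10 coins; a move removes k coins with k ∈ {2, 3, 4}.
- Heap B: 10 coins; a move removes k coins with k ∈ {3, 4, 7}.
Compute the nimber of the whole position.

2

For heap A, compute g(0), g(1), … with moves {2, 3, 4}:
k:     0  1  2  3  4  5  6  7  8  9 10
g(k):  0  0  1  1  2  2  0  0  1  1  2
So g(10) = 2.
For heap B, compute g(0), g(1), … with moves {3, 4, 7}:
g(0) = mex{} = 0
g(1) = mex{} = 0
g(2) = mex{} = 0
g(3) = mex{0} = 1
g(4) = mex{0} = 1
g(5) = mex{0} = 1
g(6) = mex{0,1} = 2
g(7) = mex{0,1} = 2
g(8) = mex{0,1} = 2
g(9) = mex{0,1,2} = 3
g(10) = mex{1,2} = 0
So g(10) = 0.
By the Sprague-Grundy theorem, the Grundy value of a sum of independent games is the XOR of the component values.
Combined value = 2 XOR 0 = 2.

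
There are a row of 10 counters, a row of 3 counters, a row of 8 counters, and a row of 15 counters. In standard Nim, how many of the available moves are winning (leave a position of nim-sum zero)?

Compute the nim-sum pairwise:
10 ^ 3 = 9
9 ^ 8 = 1
1 ^ 15 = 14
The overall nim-sum is X = 14. A row of size p has a winning move iff p XOR X < p (reduce it to p XOR X).
  10: 10 XOR 14 = 4 < 10 — winning move (to 4).
  3: 3 XOR 14 = 13 ≥ 3 — no move.
  8: 8 XOR 14 = 6 < 8 — winning move (to 6).
  15: 15 XOR 14 = 1 < 15 — winning move (to 1).
That gives 3 winning moves.

3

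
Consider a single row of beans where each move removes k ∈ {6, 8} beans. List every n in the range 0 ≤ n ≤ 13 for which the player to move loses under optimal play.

Grundy values for subtraction set {6, 8}:
g(0) = mex{} = 0
g(1) = mex{} = 0
g(2) = mex{} = 0
g(3) = mex{} = 0
g(4) = mex{} = 0
g(5) = mex{} = 0
g(6) = mex{0} = 1
g(7) = mex{0} = 1
g(8) = mex{0} = 1
g(9) = mex{0} = 1
g(10) = mex{0} = 1
g(11) = mex{0} = 1
g(12) = mex{0,1} = 2
g(13) = mex{0,1} = 2
The P-positions (g = 0) in 0..13 are 0, 1, 2, 3, 4, 5.

0, 1, 2, 3, 4, 5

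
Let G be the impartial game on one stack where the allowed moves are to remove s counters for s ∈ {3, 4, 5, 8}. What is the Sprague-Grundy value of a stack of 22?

0

Build the Grundy sequence with g(k) = mex{g(k−s) : s ∈ {3, 4, 5, 8}, s ≤ k}:
k:     0  1  2  3  4  5  6  7  8  9 10 11 12 13 14 15 16 17 18 19 20 21 22
g(k):  0  0  0  1  1  1  2  2  2  3  3  0  0  0  1  1  1  2  2  2  3  3  0
So g(22) = 0.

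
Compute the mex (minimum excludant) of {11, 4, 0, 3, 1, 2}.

5

The values 0, 1, 2, 3, 4 are all present; 5 is the first non-negative integer missing from the set.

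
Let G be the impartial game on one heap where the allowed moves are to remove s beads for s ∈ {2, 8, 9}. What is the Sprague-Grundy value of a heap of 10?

Build the Grundy sequence with g(k) = mex{g(k−s) : s ∈ {2, 8, 9}, s ≤ k}:
k:     0  1  2  3  4  5  6  7  8  9 10
g(k):  0  0  1  1  0  0  1  1  2  2  3
So g(10) = 3.

3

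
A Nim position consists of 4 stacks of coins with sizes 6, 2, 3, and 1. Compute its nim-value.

6

Compute the nim-sum pairwise:
6 ⊕ 2 = 4
4 ⊕ 3 = 7
7 ⊕ 1 = 6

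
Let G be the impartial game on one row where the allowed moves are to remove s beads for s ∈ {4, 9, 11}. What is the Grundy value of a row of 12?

1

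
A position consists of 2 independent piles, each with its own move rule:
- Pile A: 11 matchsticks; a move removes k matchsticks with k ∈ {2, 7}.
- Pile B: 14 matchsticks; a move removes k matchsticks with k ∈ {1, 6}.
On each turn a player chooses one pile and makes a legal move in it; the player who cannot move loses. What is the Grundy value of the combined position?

1

Build the Grundy sequence for pile A with g(k) = mex{g(k−s) : s ∈ {2, 7}, s ≤ k}:
g(0) = mex{} = 0
g(1) = mex{} = 0
g(2) = mex{0} = 1
g(3) = mex{0} = 1
g(4) = mex{1} = 0
g(5) = mex{1} = 0
g(6) = mex{0} = 1
g(7) = mex{0} = 1
g(8) = mex{0,1} = 2
g(9) = mex{1} = 0
g(10) = mex{1,2} = 0
g(11) = mex{0} = 1
So g(11) = 1.
Build the Grundy sequence for pile B with g(k) = mex{g(k−s) : s ∈ {1, 6}, s ≤ k}:
g(0) = mex{} = 0
g(1) = mex{0} = 1
g(2) = mex{1} = 0
g(3) = mex{0} = 1
g(4) = mex{1} = 0
g(5) = mex{0} = 1
g(6) = mex{0,1} = 2
g(7) = mex{1,2} = 0
g(8) = mex{0} = 1
g(9) = mex{1} = 0
g(10) = mex{0} = 1
g(11) = mex{1} = 0
g(12) = mex{0,2} = 1
g(13) = mex{0,1} = 2
g(14) = mex{1,2} = 0
So g(14) = 0.
By the Sprague-Grundy theorem, the Grundy value of a sum of independent games is the XOR of the component values.
Combined value = 1 ⊕ 0 = 1.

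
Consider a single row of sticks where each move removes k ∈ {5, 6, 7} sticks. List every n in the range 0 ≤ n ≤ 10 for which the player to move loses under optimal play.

0, 1, 2, 3, 4

Compute g(0), g(1), … for moves {5, 6, 7}:
k:     0  1  2  3  4  5  6  7  8  9 10
g(k):  0  0  0  0  0  1  1  1  1  1  2
The P-positions (g = 0) in 0..10 are 0, 1, 2, 3, 4.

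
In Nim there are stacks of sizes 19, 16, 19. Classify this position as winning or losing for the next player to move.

Winning position

Write each in binary and XOR column by column:
  10011  (19)
  10000  (16)
  10011  (19)
  -----
  10000  (16)
The nim-sum is 16 ≠ 0, so this is an N-position: the player to move can win.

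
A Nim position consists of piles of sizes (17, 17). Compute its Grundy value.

0

Nim-sum: 17 ^ 17 = 0.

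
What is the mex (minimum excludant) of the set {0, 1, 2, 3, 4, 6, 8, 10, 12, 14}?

5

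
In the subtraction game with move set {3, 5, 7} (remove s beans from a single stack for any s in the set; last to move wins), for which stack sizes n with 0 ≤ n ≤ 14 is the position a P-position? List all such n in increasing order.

0, 1, 2, 10, 11, 12

Grundy values for subtraction set {3, 5, 7}:
g(0) = mex{} = 0
g(1) = mex{} = 0
g(2) = mex{} = 0
g(3) = mex{0} = 1
g(4) = mex{0} = 1
g(5) = mex{0} = 1
g(6) = mex{0,1} = 2
g(7) = mex{0,1} = 2
g(8) = mex{0,1} = 2
g(9) = mex{0,1,2} = 3
g(10) = mex{1,2} = 0
g(11) = mex{1,2} = 0
g(12) = mex{1,2,3} = 0
g(13) = mex{0,2} = 1
g(14) = mex{0,2,3} = 1
The P-positions (g = 0) in 0..14 are 0, 1, 2, 10, 11, 12.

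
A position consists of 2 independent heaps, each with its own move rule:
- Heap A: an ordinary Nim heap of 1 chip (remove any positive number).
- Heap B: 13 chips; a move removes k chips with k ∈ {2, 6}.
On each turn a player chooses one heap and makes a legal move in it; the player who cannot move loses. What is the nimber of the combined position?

1

Heap A is a plain Nim heap of size 1, so its Grundy value is 1.
For heap B, compute g(0), g(1), … with moves {2, 6}:
g(0) = mex{} = 0
g(1) = mex{} = 0
g(2) = mex{0} = 1
g(3) = mex{0} = 1
g(4) = mex{1} = 0
g(5) = mex{1} = 0
g(6) = mex{0} = 1
g(7) = mex{0} = 1
g(8) = mex{1} = 0
g(9) = mex{1} = 0
g(10) = mex{0} = 1
g(11) = mex{0} = 1
g(12) = mex{1} = 0
g(13) = mex{1} = 0
So g(13) = 0.
By the Sprague-Grundy theorem, the Grundy value of a sum of independent games is the XOR of the component values.
Combined value = 1 XOR 0 = 1.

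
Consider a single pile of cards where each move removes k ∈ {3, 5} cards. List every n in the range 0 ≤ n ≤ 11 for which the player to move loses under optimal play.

Compute g(0), g(1), … for moves {3, 5}:
g(0) = mex{} = 0
g(1) = mex{} = 0
g(2) = mex{} = 0
g(3) = mex{0} = 1
g(4) = mex{0} = 1
g(5) = mex{0} = 1
g(6) = mex{0,1} = 2
g(7) = mex{0,1} = 2
g(8) = mex{1} = 0
g(9) = mex{1,2} = 0
g(10) = mex{1,2} = 0
g(11) = mex{0,2} = 1
The P-positions (g = 0) in 0..11 are 0, 1, 2, 8, 9, 10.

0, 1, 2, 8, 9, 10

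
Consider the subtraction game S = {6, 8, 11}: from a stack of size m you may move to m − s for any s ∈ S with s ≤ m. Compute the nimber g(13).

Build the Grundy sequence with g(k) = mex{g(k−s) : s ∈ {6, 8, 11}, s ≤ k}:
k:     0  1  2  3  4  5  6  7  8  9 10 11 12 13
g(k):  0  0  0  0  0  0  1  1  1  1  1  1  2  2
So g(13) = 2.

2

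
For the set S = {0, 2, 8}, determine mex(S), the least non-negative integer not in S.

0 is in the set but 1 is not, so the mex is 1.

1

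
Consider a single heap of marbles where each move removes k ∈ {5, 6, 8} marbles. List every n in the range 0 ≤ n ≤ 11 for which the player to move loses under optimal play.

0, 1, 2, 3, 4

Grundy values for subtraction set {5, 6, 8}:
k:     0  1  2  3  4  5  6  7  8  9 10 11
g(k):  0  0  0  0  0  1  1  1  1  1  2  2
The P-positions (g = 0) in 0..11 are 0, 1, 2, 3, 4.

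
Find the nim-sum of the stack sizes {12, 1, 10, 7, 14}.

14

Nim-sum: 12 ^ 1 ^ 10 ^ 7 ^ 14 = 14.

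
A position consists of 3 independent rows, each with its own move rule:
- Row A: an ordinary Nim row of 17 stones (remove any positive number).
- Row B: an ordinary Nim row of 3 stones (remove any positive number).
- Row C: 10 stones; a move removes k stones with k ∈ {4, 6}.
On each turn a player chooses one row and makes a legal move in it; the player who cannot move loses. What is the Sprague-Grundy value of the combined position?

18

Row A is a plain Nim row of size 17, so its Grundy value is 17.
Row B is a plain Nim row of size 3, so its Grundy value is 3.
For row C, compute g(0), g(1), … with moves {4, 6}:
k:     0  1  2  3  4  5  6  7  8  9 10
g(k):  0  0  0  0  1  1  1  1  2  2  0
So g(10) = 0.
The value of a disjunctive sum is the nim-sum of the parts.
Combined value = 17 ⊕ 3 ⊕ 0 = 18.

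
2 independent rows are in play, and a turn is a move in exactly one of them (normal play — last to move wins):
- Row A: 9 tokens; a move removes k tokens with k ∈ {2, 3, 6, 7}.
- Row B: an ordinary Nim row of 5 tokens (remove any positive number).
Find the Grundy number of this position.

Grundy values for row A (subtraction set {2, 3, 6, 7}):
k:     0  1  2  3  4  5  6  7  8  9
g(k):  0  0  1  1  2  0  3  1  2  0
So g(9) = 0.
Row B is a plain Nim row of size 5, so its Grundy value is 5.
The value of a disjunctive sum is the nim-sum of the parts.
Combined value = 0 XOR 5 = 5.

5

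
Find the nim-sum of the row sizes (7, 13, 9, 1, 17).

In binary:
  00111  (7)
  01101  (13)
  01001  (9)
  00001  (1)
  10001  (17)
  -----
  10011  (19)

19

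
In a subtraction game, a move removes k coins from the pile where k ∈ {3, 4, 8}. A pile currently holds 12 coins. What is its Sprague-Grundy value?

0

Compute g(0), g(1), … for moves {3, 4, 8}:
g(0) = mex{} = 0
g(1) = mex{} = 0
g(2) = mex{} = 0
g(3) = mex{0} = 1
g(4) = mex{0} = 1
g(5) = mex{0} = 1
g(6) = mex{0,1} = 2
g(7) = mex{1} = 0
g(8) = mex{0,1} = 2
g(9) = mex{0,1,2} = 3
g(10) = mex{0,2} = 1
g(11) = mex{0,1,2} = 3
g(12) = mex{1,2,3} = 0
So g(12) = 0.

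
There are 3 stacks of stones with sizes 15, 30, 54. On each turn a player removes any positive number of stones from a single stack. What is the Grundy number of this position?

Compute the nim-sum pairwise:
15 ⊕ 30 = 17
17 ⊕ 54 = 39

39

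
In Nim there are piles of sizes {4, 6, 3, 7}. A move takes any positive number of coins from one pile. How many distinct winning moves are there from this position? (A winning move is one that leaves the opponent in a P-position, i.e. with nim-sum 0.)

3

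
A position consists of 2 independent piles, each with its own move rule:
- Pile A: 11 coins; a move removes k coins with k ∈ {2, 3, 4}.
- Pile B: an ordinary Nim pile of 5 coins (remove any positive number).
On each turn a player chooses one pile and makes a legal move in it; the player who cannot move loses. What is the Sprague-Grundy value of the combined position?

7

Grundy values for pile A (subtraction set {2, 3, 4}):
g(0) = mex{} = 0
g(1) = mex{} = 0
g(2) = mex{0} = 1
g(3) = mex{0} = 1
g(4) = mex{0,1} = 2
g(5) = mex{0,1} = 2
g(6) = mex{1,2} = 0
g(7) = mex{1,2} = 0
g(8) = mex{0,2} = 1
g(9) = mex{0,2} = 1
g(10) = mex{0,1} = 2
g(11) = mex{0,1} = 2
So g(11) = 2.
Pile B is a plain Nim pile of size 5, so its Grundy value is 5.
By the Sprague-Grundy theorem, the Grundy value of a sum of independent games is the XOR of the component values.
Combined value = 2 ⊕ 5 = 7.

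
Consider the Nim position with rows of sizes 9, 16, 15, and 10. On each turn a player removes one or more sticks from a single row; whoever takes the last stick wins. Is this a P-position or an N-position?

N-position

Write each in binary and XOR column by column:
  01001  (9)
  10000  (16)
  01111  (15)
  01010  (10)
  -----
  11100  (28)
The nim-sum is 28 ≠ 0, so this is an N-position: the player to move can win.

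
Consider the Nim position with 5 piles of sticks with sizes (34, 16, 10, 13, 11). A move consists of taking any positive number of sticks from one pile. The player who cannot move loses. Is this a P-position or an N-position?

N-position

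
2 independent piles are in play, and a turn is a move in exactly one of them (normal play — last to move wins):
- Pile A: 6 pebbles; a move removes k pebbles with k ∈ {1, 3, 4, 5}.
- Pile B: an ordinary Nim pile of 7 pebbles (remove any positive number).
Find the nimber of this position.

For pile A, compute g(0), g(1), … with moves {1, 3, 4, 5}:
k:     0  1  2  3  4  5  6
g(k):  0  1  0  1  2  3  2
So g(6) = 2.
Pile B is a plain Nim pile of size 7, so its Grundy value is 7.
By the Sprague-Grundy theorem, the Grundy value of a sum of independent games is the XOR of the component values.
Combined value = 2 ⊕ 7 = 5.

5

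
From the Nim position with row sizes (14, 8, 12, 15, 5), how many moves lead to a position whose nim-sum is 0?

0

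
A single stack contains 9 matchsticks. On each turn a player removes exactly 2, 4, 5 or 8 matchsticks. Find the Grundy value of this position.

1

Build the Grundy sequence with g(k) = mex{g(k−s) : s ∈ {2, 4, 5, 8}, s ≤ k}:
k:     0  1  2  3  4  5  6  7  8  9
g(k):  0  0  1  1  2  2  3  0  4  1
So g(9) = 1.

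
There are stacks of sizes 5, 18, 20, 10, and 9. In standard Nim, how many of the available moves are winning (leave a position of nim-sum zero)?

0

In binary:
  00101  (5)
  10010  (18)
  10100  (20)
  01010  (10)
  01001  (9)
  -----
  00000  (0)
The nim-sum is already 0, so every move leaves a nonzero nim-sum — there are no winning moves.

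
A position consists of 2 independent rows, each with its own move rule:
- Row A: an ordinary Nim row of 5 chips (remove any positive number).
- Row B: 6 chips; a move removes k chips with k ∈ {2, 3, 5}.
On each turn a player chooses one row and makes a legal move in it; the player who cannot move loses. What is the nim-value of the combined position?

Row A is a plain Nim row of size 5, so its Grundy value is 5.
Build the Grundy sequence for row B with g(k) = mex{g(k−s) : s ∈ {2, 3, 5}, s ≤ k}:
k:     0  1  2  3  4  5  6
g(k):  0  0  1  1  2  2  3
So g(6) = 3.
The value of a disjunctive sum is the nim-sum of the parts.
Combined value = 5 ⊕ 3 = 6.

6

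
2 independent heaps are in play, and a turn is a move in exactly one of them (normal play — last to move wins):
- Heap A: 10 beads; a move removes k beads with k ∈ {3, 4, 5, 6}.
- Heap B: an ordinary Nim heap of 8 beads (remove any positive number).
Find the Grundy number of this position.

8

Build the Grundy sequence for heap A with g(k) = mex{g(k−s) : s ∈ {3, 4, 5, 6}, s ≤ k}:
k:     0  1  2  3  4  5  6  7  8  9 10
g(k):  0  0  0  1  1  1  2  2  2  0  0
So g(10) = 0.
Heap B is a plain Nim heap of size 8, so its Grundy value is 8.
The value of a disjunctive sum is the nim-sum of the parts.
Combined value = 0 XOR 8 = 8.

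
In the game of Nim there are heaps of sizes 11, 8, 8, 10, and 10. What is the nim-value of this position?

11

Compute the nim-sum pairwise:
11 XOR 8 = 3
3 XOR 8 = 11
11 XOR 10 = 1
1 XOR 10 = 11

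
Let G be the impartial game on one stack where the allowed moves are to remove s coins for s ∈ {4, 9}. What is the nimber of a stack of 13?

Grundy values for subtraction set {4, 9}:
g(0) = mex{} = 0
g(1) = mex{} = 0
g(2) = mex{} = 0
g(3) = mex{} = 0
g(4) = mex{0} = 1
g(5) = mex{0} = 1
g(6) = mex{0} = 1
g(7) = mex{0} = 1
g(8) = mex{1} = 0
g(9) = mex{0,1} = 2
g(10) = mex{0,1} = 2
g(11) = mex{0,1} = 2
g(12) = mex{0} = 1
g(13) = mex{1,2} = 0
So g(13) = 0.

0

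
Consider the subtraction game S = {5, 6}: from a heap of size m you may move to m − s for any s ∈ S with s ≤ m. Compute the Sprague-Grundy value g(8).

1

Build the Grundy sequence with g(k) = mex{g(k−s) : s ∈ {5, 6}, s ≤ k}:
k:     0  1  2  3  4  5  6  7  8
g(k):  0  0  0  0  0  1  1  1  1
So g(8) = 1.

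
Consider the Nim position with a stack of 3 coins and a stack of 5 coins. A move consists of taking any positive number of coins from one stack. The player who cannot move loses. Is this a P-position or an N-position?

Compute the nim-sum pairwise:
3 ^ 5 = 6
The nim-sum is 6 ≠ 0, so this is an N-position: the player to move can win.

N-position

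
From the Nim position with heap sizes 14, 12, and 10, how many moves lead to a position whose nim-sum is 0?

3

Compute the nim-sum pairwise:
14 ^ 12 = 2
2 ^ 10 = 8
The overall nim-sum is X = 8. A heap of size p has a winning move iff p XOR X < p (reduce it to p XOR X).
  14: 14 XOR 8 = 6 < 14 — winning move (to 6).
  12: 12 XOR 8 = 4 < 12 — winning move (to 4).
  10: 10 XOR 8 = 2 < 10 — winning move (to 2).
That gives 3 winning moves.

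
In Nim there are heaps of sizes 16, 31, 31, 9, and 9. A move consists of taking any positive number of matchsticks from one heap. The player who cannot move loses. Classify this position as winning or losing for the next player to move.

Winning position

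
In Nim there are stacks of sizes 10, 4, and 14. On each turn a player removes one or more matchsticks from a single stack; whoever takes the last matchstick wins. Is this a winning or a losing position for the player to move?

Losing position

Compute the nim-sum pairwise:
10 ⊕ 4 = 14
14 ⊕ 14 = 0
The nim-sum is 0, so this is a P-position: the player to move is in a losing position under optimal play.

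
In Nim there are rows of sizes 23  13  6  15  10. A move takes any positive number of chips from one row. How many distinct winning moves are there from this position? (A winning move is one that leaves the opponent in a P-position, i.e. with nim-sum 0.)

1

Bitwise XOR of the heap sizes:
  10111  (23)
  01101  (13)
  00110  (6)
  01111  (15)
  01010  (10)
  -----
  11001  (25)
The overall nim-sum is X = 25. A row of size p has a winning move iff p XOR X < p (reduce it to p XOR X).
  23: 23 XOR 25 = 14 < 23 — winning move (to 14).
  13: 13 XOR 25 = 20 ≥ 13 — no move.
  6: 6 XOR 25 = 31 ≥ 6 — no move.
  15: 15 XOR 25 = 22 ≥ 15 — no move.
  10: 10 XOR 25 = 19 ≥ 10 — no move.
That gives 1 winning move.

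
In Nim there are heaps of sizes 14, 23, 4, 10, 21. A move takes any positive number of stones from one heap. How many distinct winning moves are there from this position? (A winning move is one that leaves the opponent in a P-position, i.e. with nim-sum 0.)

3

Bitwise XOR of the heap sizes:
  01110  (14)
  10111  (23)
  00100  (4)
  01010  (10)
  10101  (21)
  -----
  00010  (2)
The overall nim-sum is X = 2. A heap of size p has a winning move iff p XOR X < p (reduce it to p XOR X).
  14: 14 XOR 2 = 12 < 14 — winning move (to 12).
  23: 23 XOR 2 = 21 < 23 — winning move (to 21).
  4: 4 XOR 2 = 6 ≥ 4 — no move.
  10: 10 XOR 2 = 8 < 10 — winning move (to 8).
  21: 21 XOR 2 = 23 ≥ 21 — no move.
That gives 3 winning moves.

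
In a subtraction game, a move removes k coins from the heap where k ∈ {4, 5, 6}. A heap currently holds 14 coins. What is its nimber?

1

Grundy values for subtraction set {4, 5, 6}:
k:     0  1  2  3  4  5  6  7  8  9 10 11 12 13 14
g(k):  0  0  0  0  1  1  1  1  2  2  0  0  0  0  1
So g(14) = 1.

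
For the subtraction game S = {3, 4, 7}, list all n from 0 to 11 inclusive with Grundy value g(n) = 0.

0, 1, 2, 10, 11

Compute g(0), g(1), … for moves {3, 4, 7}:
g(0) = mex{} = 0
g(1) = mex{} = 0
g(2) = mex{} = 0
g(3) = mex{0} = 1
g(4) = mex{0} = 1
g(5) = mex{0} = 1
g(6) = mex{0,1} = 2
g(7) = mex{0,1} = 2
g(8) = mex{0,1} = 2
g(9) = mex{0,1,2} = 3
g(10) = mex{1,2} = 0
g(11) = mex{1,2} = 0
The P-positions (g = 0) in 0..11 are 0, 1, 2, 10, 11.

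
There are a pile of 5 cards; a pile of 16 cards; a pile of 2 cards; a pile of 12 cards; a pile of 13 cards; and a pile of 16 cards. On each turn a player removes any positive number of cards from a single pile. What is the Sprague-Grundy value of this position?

Compute the nim-sum pairwise:
5 XOR 16 = 21
21 XOR 2 = 23
23 XOR 12 = 27
27 XOR 13 = 22
22 XOR 16 = 6

6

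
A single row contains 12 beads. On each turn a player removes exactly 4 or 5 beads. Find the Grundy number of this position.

Build the Grundy sequence with g(k) = mex{g(k−s) : s ∈ {4, 5}, s ≤ k}:
k:     0  1  2  3  4  5  6  7  8  9 10 11 12
g(k):  0  0  0  0  1  1  1  1  2  0  0  0  0
So g(12) = 0.

0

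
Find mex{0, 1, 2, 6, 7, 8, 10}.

The values 0, 1, 2 are all present; 3 is the first non-negative integer missing from the set.

3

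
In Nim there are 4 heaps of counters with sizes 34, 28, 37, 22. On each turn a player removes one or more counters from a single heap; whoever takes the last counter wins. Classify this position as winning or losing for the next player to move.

Compute the nim-sum pairwise:
34 XOR 28 = 62
62 XOR 37 = 27
27 XOR 22 = 13
The nim-sum is 13 ≠ 0, so this is an N-position: the player to move can win.

Winning position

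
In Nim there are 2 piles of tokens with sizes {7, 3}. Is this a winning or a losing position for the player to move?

Winning position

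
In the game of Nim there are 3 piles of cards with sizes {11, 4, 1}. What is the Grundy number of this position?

14

Bitwise XOR of the heap sizes:
  1011  (11)
  0100  (4)
  0001  (1)
  ----
  1110  (14)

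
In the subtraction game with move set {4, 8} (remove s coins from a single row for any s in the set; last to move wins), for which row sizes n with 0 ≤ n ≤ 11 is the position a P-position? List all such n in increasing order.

0, 1, 2, 3

Compute g(0), g(1), … for moves {4, 8}:
k:     0  1  2  3  4  5  6  7  8  9 10 11
g(k):  0  0  0  0  1  1  1  1  2  2  2  2
The P-positions (g = 0) in 0..11 are 0, 1, 2, 3.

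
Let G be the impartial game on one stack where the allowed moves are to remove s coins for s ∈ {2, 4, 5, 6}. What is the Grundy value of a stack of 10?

Build the Grundy sequence with g(k) = mex{g(k−s) : s ∈ {2, 4, 5, 6}, s ≤ k}:
g(0) = mex{} = 0
g(1) = mex{} = 0
g(2) = mex{0} = 1
g(3) = mex{0} = 1
g(4) = mex{0,1} = 2
g(5) = mex{0,1} = 2
g(6) = mex{0,1,2} = 3
g(7) = mex{0,1,2} = 3
g(8) = mex{1,2,3} = 0
g(9) = mex{1,2,3} = 0
g(10) = mex{0,2,3} = 1
So g(10) = 1.

1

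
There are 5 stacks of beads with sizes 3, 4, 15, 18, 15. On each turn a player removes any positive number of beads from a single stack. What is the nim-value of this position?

21

Bitwise XOR of the heap sizes:
  00011  (3)
  00100  (4)
  01111  (15)
  10010  (18)
  01111  (15)
  -----
  10101  (21)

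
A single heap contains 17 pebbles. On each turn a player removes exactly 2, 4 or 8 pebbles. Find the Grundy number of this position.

2

Grundy values for subtraction set {2, 4, 8}:
k:     0  1  2  3  4  5  6  7  8  9 10 11 12 13 14 15 16 17
g(k):  0  0  1  1  2  2  0  0  1  1  2  2  0  0  1  1  2  2
So g(17) = 2.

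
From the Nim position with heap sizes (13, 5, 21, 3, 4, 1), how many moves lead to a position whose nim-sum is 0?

1

In binary:
  01101  (13)
  00101  (5)
  10101  (21)
  00011  (3)
  00100  (4)
  00001  (1)
  -----
  11011  (27)
The overall nim-sum is X = 27. A heap of size p has a winning move iff p XOR X < p (reduce it to p XOR X).
  13: 13 XOR 27 = 22 ≥ 13 — no move.
  5: 5 XOR 27 = 30 ≥ 5 — no move.
  21: 21 XOR 27 = 14 < 21 — winning move (to 14).
  3: 3 XOR 27 = 24 ≥ 3 — no move.
  4: 4 XOR 27 = 31 ≥ 4 — no move.
  1: 1 XOR 27 = 26 ≥ 1 — no move.
That gives 1 winning move.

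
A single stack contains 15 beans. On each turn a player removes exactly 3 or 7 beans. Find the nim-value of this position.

1

Grundy values for subtraction set {3, 7}:
k:     0  1  2  3  4  5  6  7  8  9 10 11 12 13 14 15
g(k):  0  0  0  1  1  1  0  2  2  1  0  0  0  1  1  1
So g(15) = 1.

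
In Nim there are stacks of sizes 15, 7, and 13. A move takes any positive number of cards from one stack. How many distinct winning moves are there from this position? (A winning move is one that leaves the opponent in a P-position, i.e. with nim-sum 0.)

3

In binary:
  1111  (15)
  0111  (7)
  1101  (13)
  ----
  0101  (5)
The overall nim-sum is X = 5. A stack of size p has a winning move iff p XOR X < p (reduce it to p XOR X).
  15: 15 XOR 5 = 10 < 15 — winning move (to 10).
  7: 7 XOR 5 = 2 < 7 — winning move (to 2).
  13: 13 XOR 5 = 8 < 13 — winning move (to 8).
That gives 3 winning moves.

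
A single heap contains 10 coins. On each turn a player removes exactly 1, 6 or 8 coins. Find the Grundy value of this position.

1

Grundy values for subtraction set {1, 6, 8}:
k:     0  1  2  3  4  5  6  7  8  9 10
g(k):  0  1  0  1  0  1  2  0  1  0  1
So g(10) = 1.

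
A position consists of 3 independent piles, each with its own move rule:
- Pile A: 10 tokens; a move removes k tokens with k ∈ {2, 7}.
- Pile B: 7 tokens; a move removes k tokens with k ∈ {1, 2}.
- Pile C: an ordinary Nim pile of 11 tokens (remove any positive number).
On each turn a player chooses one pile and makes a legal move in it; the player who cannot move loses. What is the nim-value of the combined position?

Build the Grundy sequence for pile A with g(k) = mex{g(k−s) : s ∈ {2, 7}, s ≤ k}:
g(0) = mex{} = 0
g(1) = mex{} = 0
g(2) = mex{0} = 1
g(3) = mex{0} = 1
g(4) = mex{1} = 0
g(5) = mex{1} = 0
g(6) = mex{0} = 1
g(7) = mex{0} = 1
g(8) = mex{0,1} = 2
g(9) = mex{1} = 0
g(10) = mex{1,2} = 0
So g(10) = 0.
Build the Grundy sequence for pile B with g(k) = mex{g(k−s) : s ∈ {1, 2}, s ≤ k}:
k:     0  1  2  3  4  5  6  7
g(k):  0  1  2  0  1  2  0  1
So g(7) = 1.
Pile C is a plain Nim pile of size 11, so its Grundy value is 11.
By the Sprague-Grundy theorem, the Grundy value of a sum of independent games is the XOR of the component values.
Combined value = 0 XOR 1 XOR 11 = 10.

10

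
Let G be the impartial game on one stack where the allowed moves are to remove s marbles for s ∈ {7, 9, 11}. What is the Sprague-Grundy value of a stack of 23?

0

Build the Grundy sequence with g(k) = mex{g(k−s) : s ∈ {7, 9, 11}, s ≤ k}:
k:     0  1  2  3  4  5  6  7  8  9 10 11 12 13 14 15 16 17 18 19 20 21 22 23
g(k):  0  0  0  0  0  0  0  1  1  1  1  1  1  1  2  2  2  2  0  0  0  0  0  0
So g(23) = 0.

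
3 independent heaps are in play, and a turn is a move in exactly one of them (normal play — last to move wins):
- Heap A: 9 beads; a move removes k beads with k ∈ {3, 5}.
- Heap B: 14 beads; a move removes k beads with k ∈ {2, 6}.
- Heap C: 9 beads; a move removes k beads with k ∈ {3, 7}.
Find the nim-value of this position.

For heap A, compute g(0), g(1), … with moves {3, 5}:
k:     0  1  2  3  4  5  6  7  8  9
g(k):  0  0  0  1  1  1  2  2  0  0
So g(9) = 0.
Build the Grundy sequence for heap B with g(k) = mex{g(k−s) : s ∈ {2, 6}, s ≤ k}:
g(0) = mex{} = 0
g(1) = mex{} = 0
g(2) = mex{0} = 1
g(3) = mex{0} = 1
g(4) = mex{1} = 0
g(5) = mex{1} = 0
g(6) = mex{0} = 1
g(7) = mex{0} = 1
g(8) = mex{1} = 0
g(9) = mex{1} = 0
g(10) = mex{0} = 1
g(11) = mex{0} = 1
g(12) = mex{1} = 0
g(13) = mex{1} = 0
g(14) = mex{0} = 1
So g(14) = 1.
Build the Grundy sequence for heap C with g(k) = mex{g(k−s) : s ∈ {3, 7}, s ≤ k}:
g(0) = mex{} = 0
g(1) = mex{} = 0
g(2) = mex{} = 0
g(3) = mex{0} = 1
g(4) = mex{0} = 1
g(5) = mex{0} = 1
g(6) = mex{1} = 0
g(7) = mex{0,1} = 2
g(8) = mex{0,1} = 2
g(9) = mex{0} = 1
So g(9) = 1.
The value of a disjunctive sum is the nim-sum of the parts.
Combined value = 0 XOR 1 XOR 1 = 0.

0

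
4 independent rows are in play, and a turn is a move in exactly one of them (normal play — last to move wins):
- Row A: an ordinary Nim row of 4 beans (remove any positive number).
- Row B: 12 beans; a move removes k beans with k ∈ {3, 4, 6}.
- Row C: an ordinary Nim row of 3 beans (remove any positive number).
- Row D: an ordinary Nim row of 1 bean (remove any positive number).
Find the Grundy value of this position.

Row A is a plain Nim row of size 4, so its Grundy value is 4.
For row B, compute g(0), g(1), … with moves {3, 4, 6}:
g(0) = mex{} = 0
g(1) = mex{} = 0
g(2) = mex{} = 0
g(3) = mex{0} = 1
g(4) = mex{0} = 1
g(5) = mex{0} = 1
g(6) = mex{0,1} = 2
g(7) = mex{0,1} = 2
g(8) = mex{0,1} = 2
g(9) = mex{1,2} = 0
g(10) = mex{1,2} = 0
g(11) = mex{1,2} = 0
g(12) = mex{0,2} = 1
So g(12) = 1.
Row C is a plain Nim row of size 3, so its Grundy value is 3.
Row D is a plain Nim row of size 1, so its Grundy value is 1.
The value of a disjunctive sum is the nim-sum of the parts.
Combined value = 4 ⊕ 1 ⊕ 3 ⊕ 1 = 7.

7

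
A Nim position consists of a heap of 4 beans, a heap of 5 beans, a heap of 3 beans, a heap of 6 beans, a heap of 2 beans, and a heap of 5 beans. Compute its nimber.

Nim-sum: 4 ^ 5 ^ 3 ^ 6 ^ 2 ^ 5 = 3.

3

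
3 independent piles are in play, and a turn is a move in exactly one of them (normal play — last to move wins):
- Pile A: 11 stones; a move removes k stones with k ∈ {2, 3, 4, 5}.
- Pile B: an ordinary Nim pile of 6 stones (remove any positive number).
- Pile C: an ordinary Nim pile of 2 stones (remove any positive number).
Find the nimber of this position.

For pile A, compute g(0), g(1), … with moves {2, 3, 4, 5}:
g(0) = mex{} = 0
g(1) = mex{} = 0
g(2) = mex{0} = 1
g(3) = mex{0} = 1
g(4) = mex{0,1} = 2
g(5) = mex{0,1} = 2
g(6) = mex{0,1,2} = 3
g(7) = mex{1,2} = 0
g(8) = mex{1,2,3} = 0
g(9) = mex{0,2,3} = 1
g(10) = mex{0,2,3} = 1
g(11) = mex{0,1,3} = 2
So g(11) = 2.
Pile B is a plain Nim pile of size 6, so its Grundy value is 6.
Pile C is a plain Nim pile of size 2, so its Grundy value is 2.
The value of a disjunctive sum is the nim-sum of the parts.
Combined value = 2 XOR 6 XOR 2 = 6.

6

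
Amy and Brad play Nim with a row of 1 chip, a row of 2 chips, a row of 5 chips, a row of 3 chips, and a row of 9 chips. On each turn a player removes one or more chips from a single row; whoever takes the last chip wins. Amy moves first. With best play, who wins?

Amy wins

In binary:
  0001  (1)
  0010  (2)
  0101  (5)
  0011  (3)
  1001  (9)
  ----
  1100  (12)
The nim-sum is 12 ≠ 0, so this is an N-position: the player to move can win; Amy has a winning move.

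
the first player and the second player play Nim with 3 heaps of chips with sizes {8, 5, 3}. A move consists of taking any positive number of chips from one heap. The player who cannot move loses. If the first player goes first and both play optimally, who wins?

Compute the nim-sum pairwise:
8 XOR 5 = 13
13 XOR 3 = 14
The nim-sum is 14 ≠ 0, so this is an N-position: the player to move can win; the first player has a winning move.

the first player wins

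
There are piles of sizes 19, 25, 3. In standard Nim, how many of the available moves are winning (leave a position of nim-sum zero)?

Compute the nim-sum pairwise:
19 ⊕ 25 = 10
10 ⊕ 3 = 9
The overall nim-sum is X = 9. A pile of size p has a winning move iff p XOR X < p (reduce it to p XOR X).
  19: 19 XOR 9 = 26 ≥ 19 — no move.
  25: 25 XOR 9 = 16 < 25 — winning move (to 16).
  3: 3 XOR 9 = 10 ≥ 3 — no move.
That gives 1 winning move.

1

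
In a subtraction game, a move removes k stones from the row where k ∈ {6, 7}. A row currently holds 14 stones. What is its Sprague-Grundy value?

Compute g(0), g(1), … for moves {6, 7}:
k:     0  1  2  3  4  5  6  7  8  9 10 11 12 13 14
g(k):  0  0  0  0  0  0  1  1  1  1  1  1  2  0  0
So g(14) = 0.

0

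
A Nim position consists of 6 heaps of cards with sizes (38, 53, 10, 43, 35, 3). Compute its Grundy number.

18

Nim-sum: 38 ^ 53 ^ 10 ^ 43 ^ 35 ^ 3 = 18.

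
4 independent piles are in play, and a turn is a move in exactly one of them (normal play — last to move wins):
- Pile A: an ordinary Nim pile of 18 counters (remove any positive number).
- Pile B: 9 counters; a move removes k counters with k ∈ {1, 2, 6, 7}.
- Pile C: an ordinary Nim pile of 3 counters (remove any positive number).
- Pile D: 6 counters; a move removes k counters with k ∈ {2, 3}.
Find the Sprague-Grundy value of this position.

16

Pile A is a plain Nim pile of size 18, so its Grundy value is 18.
For pile B, compute g(0), g(1), … with moves {1, 2, 6, 7}:
k:     0  1  2  3  4  5  6  7  8  9
g(k):  0  1  2  0  1  2  3  4  0  1
So g(9) = 1.
Pile C is a plain Nim pile of size 3, so its Grundy value is 3.
For pile D, compute g(0), g(1), … with moves {2, 3}:
g(0) = mex{} = 0
g(1) = mex{} = 0
g(2) = mex{0} = 1
g(3) = mex{0} = 1
g(4) = mex{0,1} = 2
g(5) = mex{1} = 0
g(6) = mex{1,2} = 0
So g(6) = 0.
The value of a disjunctive sum is the nim-sum of the parts.
Combined value = 18 XOR 1 XOR 3 XOR 0 = 16.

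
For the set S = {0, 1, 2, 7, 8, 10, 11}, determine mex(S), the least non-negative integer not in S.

The values 0, 1, 2 are all present; 3 is the first non-negative integer missing from the set.

3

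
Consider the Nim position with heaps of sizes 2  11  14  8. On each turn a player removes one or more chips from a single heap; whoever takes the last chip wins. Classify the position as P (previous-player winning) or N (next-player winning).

N-position

Nim-sum: 2 XOR 11 XOR 14 XOR 8 = 15.
The nim-sum is 15 ≠ 0, so this is an N-position: the player to move can win.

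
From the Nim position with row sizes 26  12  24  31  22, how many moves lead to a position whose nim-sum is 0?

3

In binary:
  11010  (26)
  01100  (12)
  11000  (24)
  11111  (31)
  10110  (22)
  -----
  00111  (7)
The overall nim-sum is X = 7. A row of size p has a winning move iff p XOR X < p (reduce it to p XOR X).
  26: 26 XOR 7 = 29 ≥ 26 — no move.
  12: 12 XOR 7 = 11 < 12 — winning move (to 11).
  24: 24 XOR 7 = 31 ≥ 24 — no move.
  31: 31 XOR 7 = 24 < 31 — winning move (to 24).
  22: 22 XOR 7 = 17 < 22 — winning move (to 17).
That gives 3 winning moves.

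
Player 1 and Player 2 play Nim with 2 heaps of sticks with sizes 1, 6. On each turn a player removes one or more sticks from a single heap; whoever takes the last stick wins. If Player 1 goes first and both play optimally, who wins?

Player 1 wins

Nim-sum: 1 ^ 6 = 7.
The nim-sum is 7 ≠ 0, so this is an N-position: the player to move can win; Player 1 has a winning move.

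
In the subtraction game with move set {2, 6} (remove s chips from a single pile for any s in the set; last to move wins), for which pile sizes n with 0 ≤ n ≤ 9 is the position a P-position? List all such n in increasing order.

0, 1, 4, 5, 8, 9

Compute g(0), g(1), … for moves {2, 6}:
g(0) = mex{} = 0
g(1) = mex{} = 0
g(2) = mex{0} = 1
g(3) = mex{0} = 1
g(4) = mex{1} = 0
g(5) = mex{1} = 0
g(6) = mex{0} = 1
g(7) = mex{0} = 1
g(8) = mex{1} = 0
g(9) = mex{1} = 0
The P-positions (g = 0) in 0..9 are 0, 1, 4, 5, 8, 9.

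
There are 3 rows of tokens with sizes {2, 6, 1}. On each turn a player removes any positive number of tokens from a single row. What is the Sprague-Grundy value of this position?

Nim-sum: 2 XOR 6 XOR 1 = 5.

5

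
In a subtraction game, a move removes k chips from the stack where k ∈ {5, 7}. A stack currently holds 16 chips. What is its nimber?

0

Build the Grundy sequence with g(k) = mex{g(k−s) : s ∈ {5, 7}, s ≤ k}:
k:     0  1  2  3  4  5  6  7  8  9 10 11 12 13 14 15 16
g(k):  0  0  0  0  0  1  1  1  1  1  2  2  0  0  0  0  0
So g(16) = 0.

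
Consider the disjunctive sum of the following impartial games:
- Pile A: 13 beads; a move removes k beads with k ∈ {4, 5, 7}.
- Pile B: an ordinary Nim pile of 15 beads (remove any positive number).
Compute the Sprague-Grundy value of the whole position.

15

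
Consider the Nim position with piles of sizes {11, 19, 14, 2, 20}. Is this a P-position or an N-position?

Compute the nim-sum pairwise:
11 ⊕ 19 = 24
24 ⊕ 14 = 22
22 ⊕ 2 = 20
20 ⊕ 20 = 0
The nim-sum is 0, so this is a P-position: the player to move is in a losing position under optimal play.

P-position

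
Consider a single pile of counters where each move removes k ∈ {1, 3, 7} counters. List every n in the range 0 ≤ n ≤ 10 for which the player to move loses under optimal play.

0, 2, 4, 6, 8, 10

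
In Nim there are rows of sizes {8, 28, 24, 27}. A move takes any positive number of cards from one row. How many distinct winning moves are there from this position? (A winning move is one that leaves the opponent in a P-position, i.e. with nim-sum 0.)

3

Compute the nim-sum pairwise:
8 ⊕ 28 = 20
20 ⊕ 24 = 12
12 ⊕ 27 = 23
The overall nim-sum is X = 23. A row of size p has a winning move iff p XOR X < p (reduce it to p XOR X).
  8: 8 XOR 23 = 31 ≥ 8 — no move.
  28: 28 XOR 23 = 11 < 28 — winning move (to 11).
  24: 24 XOR 23 = 15 < 24 — winning move (to 15).
  27: 27 XOR 23 = 12 < 27 — winning move (to 12).
That gives 3 winning moves.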